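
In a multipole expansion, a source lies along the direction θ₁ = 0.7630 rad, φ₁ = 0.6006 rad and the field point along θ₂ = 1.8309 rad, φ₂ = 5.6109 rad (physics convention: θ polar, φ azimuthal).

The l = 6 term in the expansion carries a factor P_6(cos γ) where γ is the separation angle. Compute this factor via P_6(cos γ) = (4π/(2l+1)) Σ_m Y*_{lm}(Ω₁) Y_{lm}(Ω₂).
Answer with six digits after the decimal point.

-0.311824

Expand P_6 via completeness: Σ_{m} conj(Y_{6,m}) at Ω₁ times Y_{6,m} at Ω₂ —
  m=-6: (-0.047113, -0.023460) × (-0.246980, -0.306246) = (0.004451, 0.020222)  (running Σ = (0.004451, 0.020222))
  m=-5: (-0.188846, 0.026342) × (0.353976, 0.079094) = (-0.068931, -0.005612)  (running Σ = (-0.064479, 0.014610))
  m=-4: (-0.285466, 0.260234) × (0.076239, -0.037058) = (-0.012120, 0.030419)  (running Σ = (-0.076599, 0.045029))
  m=-3: (-0.097711, 0.415436) × (-0.148213, 0.309937) = (-0.114277, -0.091858)  (running Σ = (-0.190876, -0.046829))
  m=-2: (0.033851, 0.087379) × (-0.003151, -0.013690) = (0.001090, -0.000739)  (running Σ = (-0.189786, -0.047568))
  m=-1: (-0.282883, -0.193780) × (-0.253152, -0.201504) = (0.032565, 0.106058)  (running Σ = (-0.157221, 0.058490))
  m=0: (-0.202116, -0.000000) × (0.040284, 0.000000) = (-0.008142, -0.000000)  (running Σ = (-0.165363, 0.058490))
  m=1: (0.282883, -0.193780) × (0.253152, -0.201504) = (0.032565, -0.106058)  (running Σ = (-0.132798, -0.047568))
  m=2: (0.033851, -0.087379) × (-0.003151, 0.013690) = (0.001090, 0.000739)  (running Σ = (-0.131709, -0.046829))
  m=3: (0.097711, 0.415436) × (0.148213, 0.309937) = (-0.114277, 0.091858)  (running Σ = (-0.245986, 0.045029))
  m=4: (-0.285466, -0.260234) × (0.076239, 0.037058) = (-0.012120, -0.030419)  (running Σ = (-0.258105, 0.014610))
  m=5: (0.188846, 0.026342) × (-0.353976, 0.079094) = (-0.068931, 0.005612)  (running Σ = (-0.327036, 0.020222))
  m=6: (-0.047113, 0.023460) × (-0.246980, 0.306246) = (0.004451, -0.020222)  (running Σ = (-0.322585, 0.000000))
Accumulated sum (-0.322585, 0.000000); after 4π/(2l+1) scaling, (-0.311824, 0.000000) ⇒ P_6 = -0.311824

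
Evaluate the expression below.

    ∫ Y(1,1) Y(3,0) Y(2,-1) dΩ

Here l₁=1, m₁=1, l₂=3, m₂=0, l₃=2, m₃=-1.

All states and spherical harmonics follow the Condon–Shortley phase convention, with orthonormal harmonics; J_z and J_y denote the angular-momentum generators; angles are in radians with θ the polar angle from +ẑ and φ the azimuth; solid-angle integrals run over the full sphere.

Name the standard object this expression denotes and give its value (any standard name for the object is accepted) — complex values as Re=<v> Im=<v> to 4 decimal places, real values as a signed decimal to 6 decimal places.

Gaunt coefficient, +0.143048

This is a Gaunt coefficient — the integral of a triple product of spherical harmonics over the sphere.
m-sum 0 ✓  L=6 even ✓  2≤2≤4 ✓
Π(2lᵢ+1) = 3×7×5 = 105
triangle coeff Δ(1,3,2) = 1/105
Σ_t [1,1]: t=1:−1/4 = -1/4
(3j)²=3/35 [(1 3 2; 0 0 0)], sign=-1
Σ_t [0,0]: t=0:+1/12 = 1/12
(3j)²=1/35 [(1 3 2; 1 0 -1)], sign=-1
⇒ 4πI² = 9/35
I = (+1)√(9/35/(4π)) = 0.14304817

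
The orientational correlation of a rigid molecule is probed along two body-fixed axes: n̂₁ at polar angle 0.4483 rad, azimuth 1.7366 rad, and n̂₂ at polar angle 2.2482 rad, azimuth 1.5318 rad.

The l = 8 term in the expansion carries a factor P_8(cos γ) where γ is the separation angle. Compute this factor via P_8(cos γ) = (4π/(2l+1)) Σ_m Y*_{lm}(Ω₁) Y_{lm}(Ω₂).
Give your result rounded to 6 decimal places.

Addition theorem: P_8(cos γ) = (4π/17) Σ_m Y*_{lm}(Ω₁) Y_{lm}(Ω₂), m = −8…8:
  [-8]  conj(Y_{8,-8})(Ω₁) = (0.000155, 0.000623) ; Y_{8,-8}(Ω₂) = (0.066663, 0.021499) ; Δ = (-0.000003, 0.000045)
  [-7]  conj(Y_{8,-7})(Ω₁) = (0.004897, -0.002129) ; Y_{8,-7}(Ω₂) = (0.060758, -0.217023) ; Δ = (-0.000165, -0.001192)
  [-6]  conj(Y_{8,-6})(Ω₁) = (-0.015200, -0.023405) ; Y_{8,-6}(Ω₂) = (-0.400975, -0.095570) ; Δ = (0.003858, 0.010838)
  [-5]  conj(Y_{8,-5})(Ω₁) = (-0.075887, 0.069539) ; Y_{8,-5}(Ω₂) = (-0.082048, 0.415452) ; Δ = (-0.022664, -0.037233)
  [-4]  conj(Y_{8,-4})(Ω₁) = (0.214100, 0.167270) ; Y_{8,-4}(Ω₂) = (0.100680, 0.015833) ; Δ = (0.018907, 0.020231)
  [-3]  conj(Y_{8,-3})(Ω₁) = (0.232662, -0.428517) ; Y_{8,-3}(Ω₂) = (-0.036133, 0.307450) ; Δ = (0.123341, 0.087016)
  [-2]  conj(Y_{8,-2})(Ω₁) = (-0.463023, -0.159429) ; Y_{8,-2}(Ω₂) = (0.280225, 0.021900) ; Δ = (-0.126259, -0.054816)
  [-1]  conj(Y_{8,-1})(Ω₁) = (-0.002197, 0.013130) ; Y_{8,-1}(Ω₂) = (-0.007505, 0.192352) ; Δ = (-0.002509, -0.000521)
  [+0]  conj(Y_{8,0})(Ω₁) = (-0.476329, -0.000000) ; Y_{8,0}(Ω₂) = (0.313644, 0.000000) ; Δ = (-0.149398, -0.000000)
  [+1]  conj(Y_{8,1})(Ω₁) = (0.002197, 0.013130) ; Y_{8,1}(Ω₂) = (0.007505, 0.192352) ; Δ = (-0.002509, 0.000521)
  [+2]  conj(Y_{8,2})(Ω₁) = (-0.463023, 0.159429) ; Y_{8,2}(Ω₂) = (0.280225, -0.021900) ; Δ = (-0.126259, 0.054816)
  [+3]  conj(Y_{8,3})(Ω₁) = (-0.232662, -0.428517) ; Y_{8,3}(Ω₂) = (0.036133, 0.307450) ; Δ = (0.123341, -0.087016)
  [+4]  conj(Y_{8,4})(Ω₁) = (0.214100, -0.167270) ; Y_{8,4}(Ω₂) = (0.100680, -0.015833) ; Δ = (0.018907, -0.020231)
  [+5]  conj(Y_{8,5})(Ω₁) = (0.075887, 0.069539) ; Y_{8,5}(Ω₂) = (0.082048, 0.415452) ; Δ = (-0.022664, 0.037233)
  [+6]  conj(Y_{8,6})(Ω₁) = (-0.015200, 0.023405) ; Y_{8,6}(Ω₂) = (-0.400975, 0.095570) ; Δ = (0.003858, -0.010838)
  [+7]  conj(Y_{8,7})(Ω₁) = (-0.004897, -0.002129) ; Y_{8,7}(Ω₂) = (-0.060758, -0.217023) ; Δ = (-0.000165, 0.001192)
  [+8]  conj(Y_{8,8})(Ω₁) = (0.000155, -0.000623) ; Y_{8,8}(Ω₂) = (0.066663, -0.021499) ; Δ = (-0.000003, -0.000045)
Accumulated sum (-0.160384, -0.000000); after 4π/(2l+1) scaling, (-0.118556, -0.000000) ⇒ P_8 = -0.118556

-0.118556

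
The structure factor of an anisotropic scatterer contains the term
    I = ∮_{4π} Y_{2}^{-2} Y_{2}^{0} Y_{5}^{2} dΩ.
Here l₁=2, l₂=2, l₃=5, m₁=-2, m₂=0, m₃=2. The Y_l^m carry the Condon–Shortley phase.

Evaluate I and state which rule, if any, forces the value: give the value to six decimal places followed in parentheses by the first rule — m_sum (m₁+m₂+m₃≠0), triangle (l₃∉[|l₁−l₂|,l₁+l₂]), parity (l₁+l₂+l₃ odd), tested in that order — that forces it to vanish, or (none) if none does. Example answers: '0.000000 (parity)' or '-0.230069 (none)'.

|2−2|≤5≤2+2 violated ⇒ I = 0

0.000000 (triangle)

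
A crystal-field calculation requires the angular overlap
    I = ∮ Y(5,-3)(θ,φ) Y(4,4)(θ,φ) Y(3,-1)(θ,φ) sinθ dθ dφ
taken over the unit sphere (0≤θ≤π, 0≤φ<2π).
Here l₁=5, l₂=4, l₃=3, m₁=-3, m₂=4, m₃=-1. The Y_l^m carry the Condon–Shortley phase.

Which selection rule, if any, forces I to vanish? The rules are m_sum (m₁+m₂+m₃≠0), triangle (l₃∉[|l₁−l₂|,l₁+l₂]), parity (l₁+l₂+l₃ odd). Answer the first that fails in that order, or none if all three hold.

m₁+m₂+m₃ = -3 + 4 − 1 = 0  ✓
triangle: |5−4|=1 ≤ l₃=3 ≤ 5+4=9  ✓
parity: l₁+l₂+l₃ = 12 is even  ✓

none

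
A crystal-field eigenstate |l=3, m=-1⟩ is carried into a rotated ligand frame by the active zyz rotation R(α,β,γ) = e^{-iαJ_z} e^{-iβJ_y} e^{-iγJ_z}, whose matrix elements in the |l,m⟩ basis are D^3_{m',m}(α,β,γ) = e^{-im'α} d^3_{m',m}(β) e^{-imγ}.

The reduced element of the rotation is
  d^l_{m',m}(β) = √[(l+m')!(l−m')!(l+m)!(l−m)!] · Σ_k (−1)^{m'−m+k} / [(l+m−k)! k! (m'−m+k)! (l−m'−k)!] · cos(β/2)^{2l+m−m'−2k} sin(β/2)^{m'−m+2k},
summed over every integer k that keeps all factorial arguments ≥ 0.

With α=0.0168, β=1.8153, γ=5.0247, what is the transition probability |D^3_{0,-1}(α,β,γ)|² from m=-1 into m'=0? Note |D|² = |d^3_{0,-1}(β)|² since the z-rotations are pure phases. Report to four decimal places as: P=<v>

Split into d^3_{0,-1}(β=1.8153) × two z-phases.
With c≡cos(β/2)=0.615599 and s≡sin(β/2)=0.788059, N=[6·6·2·24]^{1/2}=41.569219
Admissible k: 0..2 (factorial args all ≥0)
  k=0: (−1)^1·41.5692/(12)·0.6156^5·0.7881^1 = -0.241346
  k=1: (−1)^2·41.5692/(4)·0.6156^3·0.7881^3 = +1.186542
  k=2: (−1)^3·41.5692/(12)·0.6156^1·0.7881^5 = -0.648161
d^3_{0,-1}(1.8153) = -0.241346 +1.186542 -0.648161 = +0.297034
|D^3_{0,-1}|² = |d^3_{0,-1}(β)|² = (+0.297034)² = 0.088229 (the z-rotation phases have unit modulus)

P=0.0882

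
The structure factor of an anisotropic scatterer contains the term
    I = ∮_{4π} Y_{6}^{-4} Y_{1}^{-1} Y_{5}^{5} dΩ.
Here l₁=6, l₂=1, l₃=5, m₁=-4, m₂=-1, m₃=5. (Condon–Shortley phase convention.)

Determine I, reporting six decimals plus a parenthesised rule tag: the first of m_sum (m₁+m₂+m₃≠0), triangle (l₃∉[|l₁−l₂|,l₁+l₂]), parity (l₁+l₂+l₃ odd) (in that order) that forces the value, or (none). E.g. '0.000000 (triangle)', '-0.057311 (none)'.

Rules hold: Σm=0, L=12 even, 5≤5≤7.
N = 13·3·11 = 429
Δ = 2!·10!·0!/13! = 1/858
Racah Σ t=1..1: t=1:−1/14400 = -1/14400
⇒ 3j(6 1 5; 0 0 0)² = 6/143, sgn +1
Racah Σ t=0..0: t=0:+1/7257600 = 1/7257600
⇒ 3j(6 1 5; -4 -1 5)² = 1/858, sgn +1
4πI² = N·(3j₀)²·(3jₘ)² = 3/143
I = +1·√(0.020979/4π) = 0.04085899
No selection rule forces the value: the integral is nonzero (none).

0.040859 (none)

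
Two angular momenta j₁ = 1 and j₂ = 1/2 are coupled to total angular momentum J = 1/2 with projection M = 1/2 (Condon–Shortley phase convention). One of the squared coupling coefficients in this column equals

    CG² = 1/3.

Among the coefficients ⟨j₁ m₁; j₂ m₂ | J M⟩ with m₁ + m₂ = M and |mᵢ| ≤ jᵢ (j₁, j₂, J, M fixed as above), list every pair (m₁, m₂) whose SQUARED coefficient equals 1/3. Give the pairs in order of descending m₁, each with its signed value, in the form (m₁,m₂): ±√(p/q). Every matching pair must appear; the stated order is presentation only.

Admissible pairs with m₁+m₂ = M = 1/2: (0,1/2), (1,-1/2)
  (m₁,m₂)=(1,-1/2): CG² = 2/3, CG = +√(2/3)
  (m₁,m₂)=(0,1/2): CG² = 1/3, CG = −√(1/3)   ← matches the target
Pairs with CG² = 1/3: (0,1/2): −√(1/3)

(0,1/2): −√(1/3)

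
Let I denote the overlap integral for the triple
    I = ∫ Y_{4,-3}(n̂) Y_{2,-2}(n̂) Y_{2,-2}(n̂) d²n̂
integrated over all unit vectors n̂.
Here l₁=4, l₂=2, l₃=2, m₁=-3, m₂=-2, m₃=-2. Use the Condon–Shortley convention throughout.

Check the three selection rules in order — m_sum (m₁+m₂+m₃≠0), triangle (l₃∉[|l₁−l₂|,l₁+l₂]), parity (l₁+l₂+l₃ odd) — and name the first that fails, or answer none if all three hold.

Σmᵢ = -7  ✗
l₃∈[|l₁−l₂|,l₁+l₂]=[2,6], have l₃=2
Σlᵢ = 8 ⇒ even

m_sum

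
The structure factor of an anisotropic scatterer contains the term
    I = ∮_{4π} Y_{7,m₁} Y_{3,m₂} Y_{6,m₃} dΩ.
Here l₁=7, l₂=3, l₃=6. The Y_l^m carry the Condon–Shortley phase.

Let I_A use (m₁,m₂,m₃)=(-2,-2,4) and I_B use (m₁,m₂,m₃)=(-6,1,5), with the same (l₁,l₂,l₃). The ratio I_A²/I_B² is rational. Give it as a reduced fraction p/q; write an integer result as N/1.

32000/1573

Same 7,3,6: normalisation and zero-m 3j drop out of the ratio.
A: Δ: 4! 10! 2! / 17! → 1/2042040; sum: t=0:+1/8709120 t=1:−1/967680 = -1/1088640; 3j²(7 3 6; -2 -2 4) = Δ·Π!·Σ² = 800/51051  (sign -1)
B: Δ: 4! 10! 2! / 17! → 1/2042040; sum: t=3:−1/21772800 t=4:+1/17418240 = 1/87091200; 3j²(7 3 6; -6 1 5) = Δ·Π!·Σ² = 11/14280  (sign -1)
I_A²/I_B² = (800/51051)/(11/14280) = 32000/1573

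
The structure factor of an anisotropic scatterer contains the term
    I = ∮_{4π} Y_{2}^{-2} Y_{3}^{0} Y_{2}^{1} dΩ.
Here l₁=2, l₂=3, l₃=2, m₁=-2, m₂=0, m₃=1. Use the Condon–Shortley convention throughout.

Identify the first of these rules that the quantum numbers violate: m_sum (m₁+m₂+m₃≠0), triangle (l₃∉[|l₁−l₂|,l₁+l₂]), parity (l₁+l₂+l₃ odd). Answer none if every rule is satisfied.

m_sum

m₁+m₂+m₃ = -2 + 0 + 1 = -1  ✗
triangle: |2−3|=1 ≤ l₃=2 ≤ 2+3=5
parity: l₁+l₂+l₃ = 7 is odd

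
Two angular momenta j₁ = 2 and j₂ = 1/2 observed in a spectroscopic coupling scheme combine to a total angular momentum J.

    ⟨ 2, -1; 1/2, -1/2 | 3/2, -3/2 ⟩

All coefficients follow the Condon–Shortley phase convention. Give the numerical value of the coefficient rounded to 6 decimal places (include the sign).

+0.447214

j₁+j₂−J=1  J+j₁−j₂=3  J−j₁+j₂=0  j₁+j₂+J+1=5
(j₁±m₁, j₂±m₂, J±M) = (1,3,0,1,0,3)
P² = 36/5
sum k=0..0:
  [0] +1/6 = 1/6
S = 1/6
C² = P²·S² = 1/5 ; C = +0.447214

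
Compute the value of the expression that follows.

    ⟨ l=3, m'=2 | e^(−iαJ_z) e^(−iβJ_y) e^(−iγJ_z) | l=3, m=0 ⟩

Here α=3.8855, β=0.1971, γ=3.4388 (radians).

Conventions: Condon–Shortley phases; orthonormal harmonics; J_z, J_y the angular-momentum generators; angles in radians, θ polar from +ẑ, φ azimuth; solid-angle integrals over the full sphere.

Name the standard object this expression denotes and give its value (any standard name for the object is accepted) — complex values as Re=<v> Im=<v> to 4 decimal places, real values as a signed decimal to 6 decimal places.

This is a Wigner D-matrix element — the rotation-matrix element ⟨l m'| R(α,β,γ) |l m⟩ in the angular-momentum basis.
Split into d^3_{2,0}(β=0.1971) × two z-phases.
c=cos(0.197100/2)=0.995148, s=sin(0.197100/2)=0.098391; N=√[120·1·6·6]=65.726707
k: max(0,(0)−(2))=0 … min(3+(0),3−(2))=1
  k=0: (−1)^2·65.7267/(12)·0.9951^4·0.0984^2 = +0.052002
  k=1: (−1)^3·65.7267/(12)·0.9951^2·0.0984^4 = -0.000508
d^3_{2,0}(0.1971) = +0.052002 -0.000508 = +0.051493
Phases: e^{-i·(2)·3.8855}=+0.082886-0.996559i, e^{-i·(0)·3.4388}=+1.000000+0.000000i ⇒ D=+0.004268-0.051316i

Wigner D-matrix element, Re=0.0043 Im=-0.0513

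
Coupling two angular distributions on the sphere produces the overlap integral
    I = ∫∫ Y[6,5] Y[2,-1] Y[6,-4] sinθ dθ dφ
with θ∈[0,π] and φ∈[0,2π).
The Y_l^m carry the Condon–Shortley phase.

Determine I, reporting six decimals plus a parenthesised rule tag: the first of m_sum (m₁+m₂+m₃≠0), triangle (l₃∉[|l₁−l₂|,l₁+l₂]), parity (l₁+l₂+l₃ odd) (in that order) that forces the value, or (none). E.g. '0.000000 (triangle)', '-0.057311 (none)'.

Rules hold: Σm=0, L=14 even, 4≤6≤8.
N = 13·5·13 = 845
Δ = 2!·10!·2!/15! = 1/90090
Racah Σ t=0..2: t=0:+1/69120 t=1:−1/14400 t=2:+1/69120 = -7/172800
⇒ 3j(6 2 6; 0 0 0)² = 14/715, sgn -1
Racah Σ t=0..1: t=0:+1/725760 t=1:−1/7257600 = 1/806400
⇒ 3j(6 2 6; 5 -1 -4)² = 27/910, sgn +1
4πI² = N·(3j₀)²·(3jₘ)² = 27/55
I = -1·√(0.490909/4π) = -0.19764945
No selection rule forces the value: the integral is nonzero (none).

-0.197649 (none)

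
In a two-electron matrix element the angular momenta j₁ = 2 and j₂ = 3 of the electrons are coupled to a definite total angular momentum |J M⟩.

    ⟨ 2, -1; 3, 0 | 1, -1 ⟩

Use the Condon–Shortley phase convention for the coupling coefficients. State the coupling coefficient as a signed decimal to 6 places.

-0.292770  (= −√(3/35))

j₁+j₂−J=4  J+j₁−j₂=0  J−j₁+j₂=2  j₁+j₂+J+1=7
(j₁±m₁, j₂±m₂, J±M) = (1,3,3,3,0,2)
P² = 432/35
sum k=3..3:
  [3] −1/12 = -1/12
S = -1/12
C² = P²·S² = 3/35 ; C = -0.292770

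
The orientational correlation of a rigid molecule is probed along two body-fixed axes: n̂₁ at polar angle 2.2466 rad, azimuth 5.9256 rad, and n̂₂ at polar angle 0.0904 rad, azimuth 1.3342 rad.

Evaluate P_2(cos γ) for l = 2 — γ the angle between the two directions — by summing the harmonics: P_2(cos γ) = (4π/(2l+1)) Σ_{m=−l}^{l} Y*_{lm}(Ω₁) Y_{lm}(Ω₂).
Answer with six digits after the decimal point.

0.098134

Addition theorem: P_2(cos γ) = (4π/5) Σ_m Y*_{lm}(Ω₁) Y_{lm}(Ω₂), m = −2…2:
  m=-2: (0.17752 - 0.15419j) × (-0.00280 - 0.00143j) = -0.00072 + 0.00018j  (running Σ = -0.00072 + 0.00018j)
  m=-1: (-0.35318 + 0.13197j) × (0.01628 - 0.06752j) = 0.00316 + 0.02600j  (running Σ = 0.00244 + 0.02617j)
  m=0: (0.05483 + 0.00000j) × (0.62307 + 0.00000j) = 0.03416 + 0.00000j  (running Σ = 0.03660 + 0.02617j)
  m=1: (0.35318 + 0.13197j) × (-0.01628 - 0.06752j) = 0.00316 - 0.02600j  (running Σ = 0.03976 + 0.00018j)
  m=2: (0.17752 + 0.15419j) × (-0.00280 + 0.00143j) = -0.00072 - 0.00018j  (running Σ = 0.03905 + 0.00000j)
Total Σ_m = 0.03905 + 0.00000j. Multiply by 2.513274: 0.09813 + 0.00000j. P_2(cos γ) = 0.098134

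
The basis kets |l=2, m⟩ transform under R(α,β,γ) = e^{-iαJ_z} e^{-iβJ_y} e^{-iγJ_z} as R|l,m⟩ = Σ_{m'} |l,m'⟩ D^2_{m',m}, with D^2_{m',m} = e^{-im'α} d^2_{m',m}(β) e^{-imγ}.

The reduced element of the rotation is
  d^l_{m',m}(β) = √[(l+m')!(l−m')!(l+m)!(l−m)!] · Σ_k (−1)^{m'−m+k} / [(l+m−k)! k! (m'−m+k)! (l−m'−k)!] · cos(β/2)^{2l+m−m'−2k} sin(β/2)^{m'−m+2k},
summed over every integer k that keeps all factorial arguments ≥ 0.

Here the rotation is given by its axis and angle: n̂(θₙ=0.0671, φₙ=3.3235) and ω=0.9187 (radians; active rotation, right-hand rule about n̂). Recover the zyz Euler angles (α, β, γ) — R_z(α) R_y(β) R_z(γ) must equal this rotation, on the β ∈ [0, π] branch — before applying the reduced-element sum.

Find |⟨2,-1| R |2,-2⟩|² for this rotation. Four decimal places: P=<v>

Axis–angle → zyz. n̂ = (sinθₙcosφₙ, sinθₙsinφₙ, cosθₙ) = (-0.065943, -0.012130, +0.997750), ω = 0.9187.
R = I cosω + sinω [n̂]ₓ + (1−cosω) n̂n̂ᵀ gives
  R = [+0.608564, -0.792710, -0.035508; +0.793339, +0.606912, +0.047655; -0.016226, -0.057171, +0.998233]
β = atan2(√(R₁₃²+R₂₃²), R₃₃) = 0.059464; α = atan2(R₂₃, R₁₃) mod 2π = 2.211159; γ = atan2(R₃₂, −R₃₁) mod 2π = 4.988937
First d^2_{-1,-2}(β=0.0595), then the phase factors e^{-i(-1)α} and e^{-i(-2)γ}:
Half-angle: c=0.999558, s=0.029728. N=√(1·6·1·24)=12.000000
k: max(0,(-2)−(-1))=0 … min(2+(-2),2−(-1))=0
  k=0: (−1)^1·12.0000/(6)·0.9996^3·0.0297^1 = -0.059376
d^2_{-1,-2}(0.0595) = -0.059376
|D^2_{-1,-2}|² = |d^2_{-1,-2}(β)|² = (-0.059376)² = 0.003526 (the z-rotation phases have unit modulus)

P=0.0035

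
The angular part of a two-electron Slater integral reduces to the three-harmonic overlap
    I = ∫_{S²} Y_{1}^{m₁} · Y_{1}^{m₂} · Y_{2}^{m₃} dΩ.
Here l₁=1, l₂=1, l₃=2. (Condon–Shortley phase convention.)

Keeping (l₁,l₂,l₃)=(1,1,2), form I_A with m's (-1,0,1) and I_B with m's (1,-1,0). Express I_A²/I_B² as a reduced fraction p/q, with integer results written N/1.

3/1

Same 1,1,2: normalisation and zero-m 3j drop out of the ratio.
A: Δ: 0! 2! 2! / 5! → 1/30; sum: t=0:+1/2 = 1/2; 3j²(1 1 2; -1 0 1) = Δ·Π!·Σ² = 1/10  (sign -1)
B: Δ: 0! 2! 2! / 5! → 1/30; sum: t=0:+1/4 = 1/4; 3j²(1 1 2; 1 -1 0) = Δ·Π!·Σ² = 1/30  (sign +1)
I_A²/I_B² = (1/10)/(1/30) = 3/1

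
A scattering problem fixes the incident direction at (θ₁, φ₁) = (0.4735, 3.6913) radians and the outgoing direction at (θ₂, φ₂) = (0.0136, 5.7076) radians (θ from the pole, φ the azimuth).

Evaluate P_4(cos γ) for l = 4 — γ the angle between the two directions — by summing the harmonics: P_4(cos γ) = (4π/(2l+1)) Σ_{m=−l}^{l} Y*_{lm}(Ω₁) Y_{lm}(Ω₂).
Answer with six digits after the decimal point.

0.134007

Addition theorem: P_4(cos γ) = (4π/9) Σ_m Y*_{lm}(Ω₁) Y_{lm}(Ω₂), m = −4…4:
  [-4]  conj(Y_{4,-4})(Ω₁) = -0.01124 + 0.01548j ; Y_{4,-4}(Ω₂) = -0.00000 + 0.00000j ; Δ = -0.00000 - 0.00000j
  [-3]  conj(Y_{4,-3})(Ω₁) = 0.00826 - 0.10530j ; Y_{4,-3}(Ω₂) = -0.00000 + 0.00000j ; Δ = 0.00000 + 0.00000j
  [-2]  conj(Y_{4,-2})(Ω₁) = 0.14355 + 0.28164j ; Y_{4,-2}(Ω₂) = 0.00015 + 0.00034j ; Δ = -0.00007 + 0.00009j
  [-1]  conj(Y_{4,-1})(Ω₁) = -0.41655 - 0.25522j ; Y_{4,-1}(Ω₂) = 0.02158 + 0.01400j ; Δ = -0.00542 - 0.01134j
  [+0]  conj(Y_{4,0})(Ω₁) = 0.12650 + 0.00000j ; Y_{4,0}(Ω₂) = 0.84550 + 0.00000j ; Δ = 0.10695 + 0.00000j
  [+1]  conj(Y_{4,1})(Ω₁) = 0.41655 - 0.25522j ; Y_{4,1}(Ω₂) = -0.02158 + 0.01400j ; Δ = -0.00542 + 0.01134j
  [+2]  conj(Y_{4,2})(Ω₁) = 0.14355 - 0.28164j ; Y_{4,2}(Ω₂) = 0.00015 - 0.00034j ; Δ = -0.00007 - 0.00009j
  [+3]  conj(Y_{4,3})(Ω₁) = -0.00826 - 0.10530j ; Y_{4,3}(Ω₂) = 0.00000 + 0.00000j ; Δ = 0.00000 - 0.00000j
  [+4]  conj(Y_{4,4})(Ω₁) = -0.01124 - 0.01548j ; Y_{4,4}(Ω₂) = -0.00000 - 0.00000j ; Δ = -0.00000 + 0.00000j
Total Σ_m = 0.09598 - 0.00000j. Multiply by 1.396263: 0.13401 - 0.00000j. P_4(cos γ) = 0.134007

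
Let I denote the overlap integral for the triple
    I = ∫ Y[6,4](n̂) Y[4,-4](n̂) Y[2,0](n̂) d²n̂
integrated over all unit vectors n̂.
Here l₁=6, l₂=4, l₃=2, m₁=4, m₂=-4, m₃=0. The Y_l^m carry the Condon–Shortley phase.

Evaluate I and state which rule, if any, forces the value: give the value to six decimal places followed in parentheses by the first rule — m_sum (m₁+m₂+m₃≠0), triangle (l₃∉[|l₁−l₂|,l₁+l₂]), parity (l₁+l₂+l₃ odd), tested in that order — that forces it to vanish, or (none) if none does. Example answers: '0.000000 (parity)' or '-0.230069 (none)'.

0.106690 (none)

m-sum 0 ✓  L=12 even ✓  2≤2≤10 ✓
Π(2lᵢ+1) = 13×9×5 = 585
triangle coeff Δ(6,4,2) = 1/6435
Σ_t [4,4]: t=4:+1/2304 = 1/2304
(3j)²=5/143 [(6 4 2; 0 0 0)], sign=+1
Σ_t [0,0]: t=0:+1/161280 = 1/161280
(3j)²=1/143 [(6 4 2; 4 -4 0)], sign=+1
⇒ 4πI² = 225/1573
I = (+1)√(225/1573/(4π)) = 0.10668957
No selection rule forces the value: the integral is nonzero (none).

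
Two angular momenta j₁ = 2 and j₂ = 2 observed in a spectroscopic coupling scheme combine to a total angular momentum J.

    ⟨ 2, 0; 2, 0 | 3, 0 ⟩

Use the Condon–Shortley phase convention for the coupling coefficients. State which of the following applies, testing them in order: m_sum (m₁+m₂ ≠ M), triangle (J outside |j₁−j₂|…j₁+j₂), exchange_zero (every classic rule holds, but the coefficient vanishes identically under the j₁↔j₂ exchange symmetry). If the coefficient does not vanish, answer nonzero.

exchange_zero

m-sum: m₁+m₂ = 0+0 = 0, M = 0  ✓
triangle: |j₁−j₂| = 0 ≤ J = 3 ≤ j₁+j₂ = 4  ✓
exchange: j₁=j₂ and m₁=m₂, and (−1)^(j₁+j₂−J) = (−1)^1 = −1 forces ⟨j₁m₁;j₂m₂|JM⟩ = −⟨j₂m₂;j₁m₁|JM⟩ = −⟨j₁m₁;j₂m₂|JM⟩ ⇒ the coefficient vanishes identically
Racah sum check: Σ_k collapses to 0 ⇒ CG = 0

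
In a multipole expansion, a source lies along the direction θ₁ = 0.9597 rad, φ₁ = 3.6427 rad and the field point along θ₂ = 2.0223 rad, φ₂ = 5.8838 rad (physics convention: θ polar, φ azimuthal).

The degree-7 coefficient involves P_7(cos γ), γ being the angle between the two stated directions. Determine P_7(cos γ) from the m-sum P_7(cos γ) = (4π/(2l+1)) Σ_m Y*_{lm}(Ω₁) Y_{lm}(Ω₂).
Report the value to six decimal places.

-0.123551

Term-by-term m-sum for l=7 (normalisation 4π/15 = 0.837758):
  m=-7: (0.115419, 0.044257) × (-0.224638, 0.080956) = (-0.029510, -0.000598)  (running Σ = (-0.029510, -0.000598))
  m=-6: (-0.321072, 0.043593) × (0.318385, -0.293812) = (-0.089416, 0.108214)  (running Σ = (-0.118926, 0.107616))
  m=-5: (0.356765, -0.263446) × (-0.131936, 0.290643) = (0.029499, 0.138449)  (running Σ = (-0.089428, 0.246065))
  m=-4: (-0.101872, 0.220013) × (-0.002947, 0.110179) = (-0.023941, -0.011873)  (running Σ = (-0.113368, 0.234192))
  m=-3: (0.013236, 0.195859) × (-0.128582, -0.328935) = (0.062723, -0.029538)  (running Σ = (-0.050645, 0.204655))
  m=-2: (-0.185294, -0.289989) × (0.029245, 0.030038) = (0.003292, -0.014047)  (running Σ = (-0.047354, 0.190608))
  m=-1: (-0.050576, -0.027702) × (0.302901, 0.127845) = (-0.011778, -0.014857)  (running Σ = (-0.059132, 0.175751))
  m=0: (0.348729, -0.000000) × (-0.083776, 0.000000) = (-0.029215, 0.000000)  (running Σ = (-0.088347, 0.175751))
  m=1: (0.050576, -0.027702) × (-0.302901, 0.127845) = (-0.011778, 0.014857)  (running Σ = (-0.100125, 0.190608))
  m=2: (-0.185294, 0.289989) × (0.029245, -0.030038) = (0.003292, 0.014047)  (running Σ = (-0.096833, 0.204655))
  m=3: (-0.013236, 0.195859) × (0.128582, -0.328935) = (0.062723, 0.029538)  (running Σ = (-0.034110, 0.234192))
  m=4: (-0.101872, -0.220013) × (-0.002947, -0.110179) = (-0.023941, 0.011873)  (running Σ = (-0.058051, 0.246065))
  m=5: (-0.356765, -0.263446) × (0.131936, 0.290643) = (0.029499, -0.138449)  (running Σ = (-0.028552, 0.107616))
  m=6: (-0.321072, -0.043593) × (0.318385, 0.293812) = (-0.089416, -0.108214)  (running Σ = (-0.117968, -0.000598))
  m=7: (-0.115419, 0.044257) × (0.224638, 0.080956) = (-0.029510, 0.000598)  (running Σ = (-0.147478, -0.000000))
Σ over m = (-0.147478, -0.000000); ×(4π/15) → (-0.123551, -0.000000). Real part: -0.123551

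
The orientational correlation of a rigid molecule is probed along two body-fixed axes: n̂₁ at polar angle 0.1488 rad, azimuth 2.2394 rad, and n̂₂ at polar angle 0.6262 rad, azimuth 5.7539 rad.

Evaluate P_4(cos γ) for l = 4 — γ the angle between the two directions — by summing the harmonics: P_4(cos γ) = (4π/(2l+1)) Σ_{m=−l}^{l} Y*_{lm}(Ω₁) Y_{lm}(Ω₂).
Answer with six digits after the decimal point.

-0.392823

Expand P_4 via completeness: Σ_{m} conj(Y_{4,m}) at Ω₁ times Y_{4,m} at Ω₂ —
  term(m=-4) = 0.00000 - 0.00001j   from Y*(Ω₁)=-0.00019 + 0.00010j, Y(Ω₂)=-0.02713 + 0.04461j
  term(m=-3) = -0.00036 + 0.00074j   from Y*(Ω₁)=0.00366 + 0.00170j, Y(Ω₂)=-0.00348 + 0.20413j
  term(m=-2) = 0.01304 - 0.01205j   from Y*(Ω₁)=-0.00995 - 0.04182j, Y(Ω₂)=0.20249 + 0.36012j
  term(m=-1) = -0.08906 + 0.03484j   from Y*(Ω₁)=-0.16537 + 0.20933j, Y(Ω₂)=0.30942 + 0.18100j
  term(m=+0) = -0.12859 + 0.00000j   from Y*(Ω₁)=0.75507 + 0.00000j, Y(Ω₂)=-0.17031 + 0.00000j
  term(m=+1) = -0.08906 - 0.03484j   from Y*(Ω₁)=0.16537 + 0.20933j, Y(Ω₂)=-0.30942 + 0.18100j
  term(m=+2) = 0.01304 + 0.01205j   from Y*(Ω₁)=-0.00995 + 0.04182j, Y(Ω₂)=0.20249 - 0.36012j
  term(m=+3) = -0.00036 - 0.00074j   from Y*(Ω₁)=-0.00366 + 0.00170j, Y(Ω₂)=0.00348 + 0.20413j
  term(m=+4) = 0.00000 + 0.00001j   from Y*(Ω₁)=-0.00019 - 0.00010j, Y(Ω₂)=-0.02713 - 0.04461j
Total Σ_m = -0.28134 - 0.00000j. Multiply by 1.396263: -0.39282 - 0.00000j. P_4(cos γ) = -0.392823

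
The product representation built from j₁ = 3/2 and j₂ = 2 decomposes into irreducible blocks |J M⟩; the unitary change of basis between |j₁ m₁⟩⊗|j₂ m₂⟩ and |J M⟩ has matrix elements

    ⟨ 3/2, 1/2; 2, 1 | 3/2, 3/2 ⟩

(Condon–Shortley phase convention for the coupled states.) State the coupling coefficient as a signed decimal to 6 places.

√[4·2!1!2!/6! · 2!1!3!1!3!0!] = √(8/5)
  +(−1)^1/∏(1,1,0,2,1,0)! = -1/2  (running -1/2)
⟨..|..⟩ = √(8/5)·(-1/2) = -0.632456

−√(2/5) = -0.632456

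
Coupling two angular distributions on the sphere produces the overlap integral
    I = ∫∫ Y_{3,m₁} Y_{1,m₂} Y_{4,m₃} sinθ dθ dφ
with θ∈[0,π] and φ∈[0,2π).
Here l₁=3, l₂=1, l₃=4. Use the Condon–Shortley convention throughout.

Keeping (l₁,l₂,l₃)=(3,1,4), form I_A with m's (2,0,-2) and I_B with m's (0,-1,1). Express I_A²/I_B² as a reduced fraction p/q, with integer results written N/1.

Shared (l₁,l₂,l₃)=(3,1,4): N and (l;000)² cancel in I_A²/I_B².
A: Δ = 0!·6!·2!/9! = 1/252; Racah Σ t=0..0: t=0:+1/120 = 1/120; ⇒ 3j(3 1 4; 2 0 -2)² = 1/21, sgn +1
B: Δ = 0!·6!·2!/9! = 1/252; Racah Σ t=0..0: t=0:+1/72 = 1/72; ⇒ 3j(3 1 4; 0 -1 1)² = 5/126, sgn -1
I_A²/I_B² = (1/21)/(5/126) = 6/5

6/5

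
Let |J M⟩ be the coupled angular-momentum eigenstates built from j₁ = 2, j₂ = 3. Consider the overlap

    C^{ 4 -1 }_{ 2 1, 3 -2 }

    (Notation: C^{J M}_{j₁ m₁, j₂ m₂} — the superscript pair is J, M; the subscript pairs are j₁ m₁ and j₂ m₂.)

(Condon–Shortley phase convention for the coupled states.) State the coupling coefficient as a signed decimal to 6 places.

triangle: 1!·3!·5!/10! = 720/3628800
(j±m)!: 3!·1!·1!·5!·3!·5! = 518400
prefactor² = (2J+1)·Δ·N² = 6480/7
  k=0: +1/(0!·1!·1!·1!·2!·4!) = 1/48
  k=1: −1/(1!·0!·0!·0!·3!·5!) = -1/720
Σ = 7/360  ⇒  CG² = 6480/7·(7/360)² = 7/20
CG = +√(7/20) = +0.591608

+√(7/20) ≈ +0.591608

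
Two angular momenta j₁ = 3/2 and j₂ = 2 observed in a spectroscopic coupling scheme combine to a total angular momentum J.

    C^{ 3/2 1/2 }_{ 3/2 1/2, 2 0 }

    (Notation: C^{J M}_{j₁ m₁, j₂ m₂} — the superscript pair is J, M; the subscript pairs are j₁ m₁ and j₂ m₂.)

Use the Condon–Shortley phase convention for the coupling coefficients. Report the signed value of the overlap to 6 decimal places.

−√(1/5) ≈ -0.447214

√[4·2!1!2!/6! · 2!1!2!2!2!1!] = √(16/45)
  +(−1)^0/∏(0,2,1,2,0,0)! = 1/4  (running 1/4)
  +(−1)^1/∏(1,1,0,1,1,1)! = -1  (running -3/4)
⟨..|..⟩ = √(16/45)·(-3/4) = -0.447214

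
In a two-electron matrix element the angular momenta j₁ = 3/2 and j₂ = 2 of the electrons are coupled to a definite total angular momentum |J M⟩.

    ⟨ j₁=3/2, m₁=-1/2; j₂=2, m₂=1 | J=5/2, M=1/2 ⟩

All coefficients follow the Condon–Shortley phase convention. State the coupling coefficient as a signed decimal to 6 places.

j₁+j₂−J=1  J+j₁−j₂=2  J−j₁+j₂=3  j₁+j₂+J+1=7
(j₁±m₁, j₂±m₂, J±M) = (1,2,3,1,3,2)
P² = 72/35
sum k=0..1:
  [0] +1/12 = 1/12
  [1] −1/2 = -1/2
S = -5/12
C² = P²·S² = 5/14 ; C = -0.597614

−√(5/14) = -0.597614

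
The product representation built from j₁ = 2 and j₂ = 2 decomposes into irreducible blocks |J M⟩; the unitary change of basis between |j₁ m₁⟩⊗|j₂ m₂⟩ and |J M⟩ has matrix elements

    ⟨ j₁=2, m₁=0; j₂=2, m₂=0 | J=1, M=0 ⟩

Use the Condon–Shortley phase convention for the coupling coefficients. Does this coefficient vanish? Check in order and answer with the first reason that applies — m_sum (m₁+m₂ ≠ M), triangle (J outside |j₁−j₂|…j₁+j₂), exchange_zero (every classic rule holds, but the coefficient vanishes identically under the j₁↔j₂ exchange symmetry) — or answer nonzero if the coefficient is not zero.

m-sum: m₁+m₂ = 0+0 = 0, M = 0  ✓
triangle: |j₁−j₂| = 0 ≤ J = 1 ≤ j₁+j₂ = 4  ✓
exchange: j₁=j₂ and m₁=m₂, and (−1)^(j₁+j₂−J) = (−1)^3 = −1 forces ⟨j₁m₁;j₂m₂|JM⟩ = −⟨j₂m₂;j₁m₁|JM⟩ = −⟨j₁m₁;j₂m₂|JM⟩ ⇒ the coefficient vanishes identically
Racah sum check: Σ_k collapses to 0 ⇒ CG = 0

exchange_zero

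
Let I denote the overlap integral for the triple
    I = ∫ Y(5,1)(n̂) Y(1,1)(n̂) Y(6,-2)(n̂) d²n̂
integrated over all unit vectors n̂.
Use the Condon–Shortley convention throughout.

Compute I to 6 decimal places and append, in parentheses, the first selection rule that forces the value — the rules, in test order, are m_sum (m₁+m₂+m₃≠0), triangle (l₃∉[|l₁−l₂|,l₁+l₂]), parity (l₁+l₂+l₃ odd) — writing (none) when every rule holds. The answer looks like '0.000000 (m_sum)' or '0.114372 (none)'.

0.216205 (none)

Checks pass: Σm=0; 12 even; l₃=6∈[4,6].
(2·5+1)(2·1+1)(2·6+1) = 429
Δ: 0! 10! 2! / 13! → 1/858
sum: t=0:+1/14400 = 1/14400
3j²(5 1 6; 0 0 0) = Δ·Π!·Σ² = 6/143  (sign +1)
sum: t=0:+1/34560 = 1/34560
3j²(5 1 6; 1 1 -2) = Δ·Π!·Σ² = 14/429  (sign +1)
combine: 4πI² = 429·6/143·14/429 = 84/143
take √, sign +1: I = 0.21620548
No selection rule forces the value: the integral is nonzero (none).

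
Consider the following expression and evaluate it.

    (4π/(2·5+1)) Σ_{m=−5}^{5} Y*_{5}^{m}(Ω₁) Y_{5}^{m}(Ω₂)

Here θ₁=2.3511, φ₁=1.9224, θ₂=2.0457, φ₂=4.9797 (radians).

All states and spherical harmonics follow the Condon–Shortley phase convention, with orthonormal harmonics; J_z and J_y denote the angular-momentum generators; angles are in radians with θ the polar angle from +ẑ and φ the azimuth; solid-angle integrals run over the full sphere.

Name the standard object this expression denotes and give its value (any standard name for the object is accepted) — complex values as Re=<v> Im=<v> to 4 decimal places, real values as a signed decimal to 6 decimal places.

This sum is the spherical-harmonic addition theorem: it equals the Legendre polynomial P_l(cos γ) of the angle γ between the two directions.
Addition theorem: P_5(cos γ) = (4π/11) Σ_m Y*_{lm}(Ω₁) Y_{lm}(Ω₂), m = −5…5:
  term(m=-5) = -0.019828-0.008889i   from Y*(Ω₁)=-0.082683-0.015664i, Y(Ω₂)=+0.251158+0.059932i
  term(m=-4) = +0.104362+0.036585i   from Y*(Ω₁)=-0.043107-0.259869i, Y(Ω₂)=-0.201844+0.368114i
  term(m=-3) = -0.089105-0.023026i   from Y*(Ω₁)=+0.373103-0.211640i, Y(Ω₂)=-0.154200-0.149183i
  term(m=-2) = -0.065745-0.011190i   from Y*(Ω₁)=+0.222653+0.188762i, Y(Ω₂)=-0.196589+0.116409i
  term(m=-1) = -0.051186-0.004325i   from Y*(Ω₁)=+0.061549-0.167778i, Y(Ω₂)=-0.075923-0.277227i
  term(m=+0) = -0.057798+0.000000i   from Y*(Ω₁)=+0.346596-0.000000i, Y(Ω₂)=-0.166759+0.000000i
  term(m=+1) = -0.051186+0.004325i   from Y*(Ω₁)=-0.061549-0.167778i, Y(Ω₂)=+0.075923-0.277227i
  term(m=+2) = -0.065745+0.011190i   from Y*(Ω₁)=+0.222653-0.188762i, Y(Ω₂)=-0.196589-0.116409i
  term(m=+3) = -0.089105+0.023026i   from Y*(Ω₁)=-0.373103-0.211640i, Y(Ω₂)=+0.154200-0.149183i
  term(m=+4) = +0.104362-0.036585i   from Y*(Ω₁)=-0.043107+0.259869i, Y(Ω₂)=-0.201844-0.368114i
  term(m=+5) = -0.019828+0.008889i   from Y*(Ω₁)=+0.082683-0.015664i, Y(Ω₂)=-0.251158+0.059932i
Accumulated sum -0.300801+0.000000i; after 4π/(2l+1) scaling, -0.343634+0.000000i ⇒ P_5 = -0.343634

Legendre polynomial (addition theorem), -0.343634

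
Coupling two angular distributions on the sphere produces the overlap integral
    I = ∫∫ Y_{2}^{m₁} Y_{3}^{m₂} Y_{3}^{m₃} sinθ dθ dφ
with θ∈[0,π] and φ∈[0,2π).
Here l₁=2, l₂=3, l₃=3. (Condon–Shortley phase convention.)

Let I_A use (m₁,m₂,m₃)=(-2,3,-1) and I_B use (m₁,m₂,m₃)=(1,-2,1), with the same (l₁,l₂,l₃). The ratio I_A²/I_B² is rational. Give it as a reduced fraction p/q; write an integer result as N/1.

2/3

l's match ⇒ only the (l;m) 3-j factors differ between A and B.
A: triangle coeff Δ(2,3,3) = 1/3780; Σ_t [2,2]: t=2:+1/96 = 1/96; (3j)²=1/42 [(2 3 3; -2 3 -1)], sign=+1
B: triangle coeff Δ(2,3,3) = 1/3780; Σ_t [0,1]: t=0:+1/12 t=1:−1/48 = 1/16; (3j)²=1/28 [(2 3 3; 1 -2 1)], sign=+1
I_A²/I_B² = (1/42)/(1/28) = 2/3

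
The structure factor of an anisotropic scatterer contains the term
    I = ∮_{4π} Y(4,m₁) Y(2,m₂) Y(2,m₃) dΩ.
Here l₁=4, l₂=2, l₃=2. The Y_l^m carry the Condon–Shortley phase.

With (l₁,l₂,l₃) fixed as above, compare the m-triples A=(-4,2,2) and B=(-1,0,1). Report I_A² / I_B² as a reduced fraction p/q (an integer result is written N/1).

7/3

Same 4,2,2: normalisation and zero-m 3j drop out of the ratio.
A: Δ: 4! 4! 0! / 9! → 1/630; sum: t=4:+1/576 = 1/576; 3j²(4 2 2; -4 2 2) = Δ·Π!·Σ² = 1/9  (sign +1)
B: Δ: 4! 4! 0! / 9! → 1/630; sum: t=2:+1/24 = 1/24; 3j²(4 2 2; -1 0 1) = Δ·Π!·Σ² = 1/21  (sign -1)
I_A²/I_B² = (1/9)/(1/21) = 7/3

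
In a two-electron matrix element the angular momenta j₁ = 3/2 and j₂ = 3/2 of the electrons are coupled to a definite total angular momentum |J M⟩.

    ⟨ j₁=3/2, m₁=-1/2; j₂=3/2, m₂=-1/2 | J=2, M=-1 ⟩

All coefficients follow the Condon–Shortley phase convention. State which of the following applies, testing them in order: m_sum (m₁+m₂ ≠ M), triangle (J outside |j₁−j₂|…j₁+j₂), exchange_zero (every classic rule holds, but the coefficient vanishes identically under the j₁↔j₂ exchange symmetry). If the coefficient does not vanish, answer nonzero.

exchange_zero

m-sum: m₁+m₂ = -1/2+(-1/2) = -1, M = -1  ✓
triangle: |j₁−j₂| = 0 ≤ J = 2 ≤ j₁+j₂ = 3  ✓
exchange: j₁=j₂ and m₁=m₂, and (−1)^(j₁+j₂−J) = (−1)^1 = −1 forces ⟨j₁m₁;j₂m₂|JM⟩ = −⟨j₂m₂;j₁m₁|JM⟩ = −⟨j₁m₁;j₂m₂|JM⟩ ⇒ the coefficient vanishes identically
Racah sum check: Σ_k collapses to 0 ⇒ CG = 0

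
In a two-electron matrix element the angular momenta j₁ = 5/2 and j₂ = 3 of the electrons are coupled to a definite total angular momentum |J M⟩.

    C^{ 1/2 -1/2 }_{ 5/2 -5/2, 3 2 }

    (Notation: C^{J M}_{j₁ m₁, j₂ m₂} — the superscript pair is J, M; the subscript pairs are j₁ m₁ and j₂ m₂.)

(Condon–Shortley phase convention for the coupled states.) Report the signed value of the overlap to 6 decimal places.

−√(1/21) ≈ -0.218218

j₁+j₂−J=5  J+j₁−j₂=0  J−j₁+j₂=1  j₁+j₂+J+1=7
(j₁±m₁, j₂±m₂, J±M) = (0,5,5,1,0,1)
P² = 4800/7
sum k=5..5:
  [5] −1/120 = -1/120
S = -1/120
C² = P²·S² = 1/21 ; C = -0.218218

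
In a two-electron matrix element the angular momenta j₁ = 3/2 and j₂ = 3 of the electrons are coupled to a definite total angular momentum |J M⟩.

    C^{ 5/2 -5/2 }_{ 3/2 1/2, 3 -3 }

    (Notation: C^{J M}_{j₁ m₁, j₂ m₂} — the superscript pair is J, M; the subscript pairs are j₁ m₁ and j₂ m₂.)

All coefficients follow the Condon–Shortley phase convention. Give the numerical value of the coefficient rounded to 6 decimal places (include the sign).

+√(15/28) ≈ +0.731925

triangle: 2!×1!×4!/8! = 48/40320
(j±m)!: 2!×1!×0!×6!×0!×5! = 172800
prefactor² = (2J+1)×Δ×N² = 8640/7
  k=0: +1/(0!×2!×1!×0!×0!×4!) = 1/48
Σ = 1/48  ⇒  CG² = 8640/7×(1/48)² = 15/28
CG = +√(15/28) = +0.731925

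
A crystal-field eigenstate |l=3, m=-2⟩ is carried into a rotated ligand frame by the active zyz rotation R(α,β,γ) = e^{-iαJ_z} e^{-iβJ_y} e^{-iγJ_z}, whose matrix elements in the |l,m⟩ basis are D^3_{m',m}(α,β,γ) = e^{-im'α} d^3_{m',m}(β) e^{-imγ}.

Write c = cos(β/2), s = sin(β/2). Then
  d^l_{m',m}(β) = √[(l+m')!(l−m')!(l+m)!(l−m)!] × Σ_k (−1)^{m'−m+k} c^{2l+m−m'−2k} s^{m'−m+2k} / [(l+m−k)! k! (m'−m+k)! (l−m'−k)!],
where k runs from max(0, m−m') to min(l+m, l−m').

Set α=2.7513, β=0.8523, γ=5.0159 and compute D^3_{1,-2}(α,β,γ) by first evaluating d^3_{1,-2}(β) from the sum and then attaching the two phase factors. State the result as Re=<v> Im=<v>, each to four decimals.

D^3_{1,-2}(2.7513,0.8523,5.0159) = e^{-i·1·2.7513}·d^3_{1,-2}(0.8523)·e^{-i·-2·5.0159}. Compute d first:
With c≡cos(β/2)=0.910564 and s≡sin(β/2)=0.413368, N=[24·2·1·120]^{1/2}=75.894664
The bounds max(0,m−m')=0 and min(l+m,l−m')=1 give 2 terms
  k=0: (−1)^3·75.8947/(12)·0.9106^3·0.4134^3 = -0.337266
  k=1: (−1)^4·75.8947/(24)·0.9106^1·0.4134^5 = +0.034753
d^3_{1,-2}(0.8523) = -0.337266 +0.034753 = -0.302513
Phases: e^{-i·(1)·2.7513}=-0.924798-0.380459i, e^{-i·(-2)·5.0159}=-0.821350-0.570424i ⇒ D=-0.164131-0.254116i

Re=-0.1641 Im=-0.2541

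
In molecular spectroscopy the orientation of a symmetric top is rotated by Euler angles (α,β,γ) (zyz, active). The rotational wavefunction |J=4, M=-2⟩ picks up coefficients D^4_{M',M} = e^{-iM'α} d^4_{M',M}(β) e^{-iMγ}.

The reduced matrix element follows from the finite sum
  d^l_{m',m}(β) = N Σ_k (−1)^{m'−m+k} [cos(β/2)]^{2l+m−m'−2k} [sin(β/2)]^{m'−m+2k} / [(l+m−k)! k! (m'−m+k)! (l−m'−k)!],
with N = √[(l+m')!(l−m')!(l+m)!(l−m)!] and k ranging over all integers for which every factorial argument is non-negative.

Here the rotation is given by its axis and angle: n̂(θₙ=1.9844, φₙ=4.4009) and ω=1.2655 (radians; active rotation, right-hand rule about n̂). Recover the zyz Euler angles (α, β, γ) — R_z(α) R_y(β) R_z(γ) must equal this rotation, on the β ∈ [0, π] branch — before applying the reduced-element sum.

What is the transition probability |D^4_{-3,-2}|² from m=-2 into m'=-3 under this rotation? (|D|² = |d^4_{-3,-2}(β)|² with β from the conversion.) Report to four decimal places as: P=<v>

P=0.0216

Axis–angle → zyz. n̂ = (sinθₙcosφₙ, sinθₙsinφₙ, cosθₙ) = (-0.280634, -0.871614, -0.401912), ω = 1.2655.
R = I cosω + sinω [n̂]ₓ + (1−cosω) n̂n̂ᵀ gives
  R = [+0.355659, +0.554409, -0.752421; -0.212244, +0.831937, +0.512673; +0.910197, -0.022640, +0.413556]
β = atan2(√(R₁₃²+R₂₃²), R₃₃) = 1.144440; α = atan2(R₂₃, R₁₃) mod 2π = 2.543483; γ = atan2(R₃₂, −R₃₁) mod 2π = 3.166461
First d^4_{-3,-2}(β=1.1444), then the phase factors e^{-i(-3)α} and e^{-i(-2)γ}:
With c≡cos(β/2)=0.840701 and s≡sin(β/2)=0.541500, N=[1·5040·2·720]^{1/2}=2693.993318
The bounds max(0,m−m')=1 and min(l+m,l−m')=2 give 2 terms
  k=1: (−1)^0·2693.9933/(720)·0.8407^7·0.5415^1 = +0.601385
  k=2: (−1)^1·2693.9933/(240)·0.8407^5·0.5415^3 = -0.748493
d^4_{-3,-2}(1.1444) = +0.601385 -0.748493 = -0.147108
|D^4_{-3,-2}|² = |d^4_{-3,-2}(β)|² = (-0.147108)² = 0.021641 (the z-rotation phases have unit modulus)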